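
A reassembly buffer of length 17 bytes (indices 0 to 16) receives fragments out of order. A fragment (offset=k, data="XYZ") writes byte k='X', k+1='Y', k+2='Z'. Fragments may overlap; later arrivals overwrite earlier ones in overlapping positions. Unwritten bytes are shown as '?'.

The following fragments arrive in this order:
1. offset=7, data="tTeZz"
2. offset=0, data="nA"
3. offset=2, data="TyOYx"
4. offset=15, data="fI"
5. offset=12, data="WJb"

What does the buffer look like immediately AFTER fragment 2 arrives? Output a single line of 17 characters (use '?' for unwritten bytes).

Answer: nA?????tTeZz?????

Derivation:
Fragment 1: offset=7 data="tTeZz" -> buffer=???????tTeZz?????
Fragment 2: offset=0 data="nA" -> buffer=nA?????tTeZz?????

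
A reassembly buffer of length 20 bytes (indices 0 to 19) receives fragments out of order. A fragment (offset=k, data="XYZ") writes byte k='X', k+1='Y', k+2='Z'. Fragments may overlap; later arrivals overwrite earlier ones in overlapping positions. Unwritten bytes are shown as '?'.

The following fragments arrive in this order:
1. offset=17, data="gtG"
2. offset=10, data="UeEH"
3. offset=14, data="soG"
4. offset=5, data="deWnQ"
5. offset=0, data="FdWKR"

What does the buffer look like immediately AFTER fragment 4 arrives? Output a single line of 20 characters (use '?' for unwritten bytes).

Answer: ?????deWnQUeEHsoGgtG

Derivation:
Fragment 1: offset=17 data="gtG" -> buffer=?????????????????gtG
Fragment 2: offset=10 data="UeEH" -> buffer=??????????UeEH???gtG
Fragment 3: offset=14 data="soG" -> buffer=??????????UeEHsoGgtG
Fragment 4: offset=5 data="deWnQ" -> buffer=?????deWnQUeEHsoGgtG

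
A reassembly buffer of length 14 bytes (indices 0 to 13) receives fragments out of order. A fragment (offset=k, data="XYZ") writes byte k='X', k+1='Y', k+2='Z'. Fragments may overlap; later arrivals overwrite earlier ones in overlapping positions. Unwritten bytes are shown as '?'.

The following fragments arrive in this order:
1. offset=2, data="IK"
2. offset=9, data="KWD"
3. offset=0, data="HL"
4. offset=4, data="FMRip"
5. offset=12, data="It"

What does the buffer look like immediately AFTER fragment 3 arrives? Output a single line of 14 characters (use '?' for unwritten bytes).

Answer: HLIK?????KWD??

Derivation:
Fragment 1: offset=2 data="IK" -> buffer=??IK??????????
Fragment 2: offset=9 data="KWD" -> buffer=??IK?????KWD??
Fragment 3: offset=0 data="HL" -> buffer=HLIK?????KWD??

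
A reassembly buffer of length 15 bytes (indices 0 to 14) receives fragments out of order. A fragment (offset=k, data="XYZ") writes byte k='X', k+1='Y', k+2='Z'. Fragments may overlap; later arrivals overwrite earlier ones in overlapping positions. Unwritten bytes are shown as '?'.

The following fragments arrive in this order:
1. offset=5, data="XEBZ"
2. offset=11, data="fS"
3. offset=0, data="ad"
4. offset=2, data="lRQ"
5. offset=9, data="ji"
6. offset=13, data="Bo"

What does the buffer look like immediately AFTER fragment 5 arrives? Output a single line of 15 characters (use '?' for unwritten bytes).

Fragment 1: offset=5 data="XEBZ" -> buffer=?????XEBZ??????
Fragment 2: offset=11 data="fS" -> buffer=?????XEBZ??fS??
Fragment 3: offset=0 data="ad" -> buffer=ad???XEBZ??fS??
Fragment 4: offset=2 data="lRQ" -> buffer=adlRQXEBZ??fS??
Fragment 5: offset=9 data="ji" -> buffer=adlRQXEBZjifS??

Answer: adlRQXEBZjifS??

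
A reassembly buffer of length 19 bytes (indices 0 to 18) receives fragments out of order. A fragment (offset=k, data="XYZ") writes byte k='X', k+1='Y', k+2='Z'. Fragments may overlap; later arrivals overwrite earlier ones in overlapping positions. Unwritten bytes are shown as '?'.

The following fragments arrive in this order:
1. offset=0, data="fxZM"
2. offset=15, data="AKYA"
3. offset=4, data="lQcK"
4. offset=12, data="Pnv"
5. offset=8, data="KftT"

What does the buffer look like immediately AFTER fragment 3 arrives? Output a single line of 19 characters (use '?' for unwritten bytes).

Fragment 1: offset=0 data="fxZM" -> buffer=fxZM???????????????
Fragment 2: offset=15 data="AKYA" -> buffer=fxZM???????????AKYA
Fragment 3: offset=4 data="lQcK" -> buffer=fxZMlQcK???????AKYA

Answer: fxZMlQcK???????AKYA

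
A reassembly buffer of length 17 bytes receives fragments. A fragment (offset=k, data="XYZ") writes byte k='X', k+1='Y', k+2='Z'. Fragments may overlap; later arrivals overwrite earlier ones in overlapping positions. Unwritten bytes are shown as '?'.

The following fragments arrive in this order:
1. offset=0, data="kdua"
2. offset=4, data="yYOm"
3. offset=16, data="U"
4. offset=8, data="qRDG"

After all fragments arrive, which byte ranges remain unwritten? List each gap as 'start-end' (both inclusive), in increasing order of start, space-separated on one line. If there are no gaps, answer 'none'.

Answer: 12-15

Derivation:
Fragment 1: offset=0 len=4
Fragment 2: offset=4 len=4
Fragment 3: offset=16 len=1
Fragment 4: offset=8 len=4
Gaps: 12-15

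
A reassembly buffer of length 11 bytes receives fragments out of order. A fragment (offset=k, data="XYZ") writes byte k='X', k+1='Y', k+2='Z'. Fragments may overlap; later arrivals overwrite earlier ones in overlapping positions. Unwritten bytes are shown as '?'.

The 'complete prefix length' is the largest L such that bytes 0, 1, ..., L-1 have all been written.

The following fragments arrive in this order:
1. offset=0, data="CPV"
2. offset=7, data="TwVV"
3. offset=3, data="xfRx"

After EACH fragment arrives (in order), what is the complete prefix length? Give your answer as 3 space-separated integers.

Fragment 1: offset=0 data="CPV" -> buffer=CPV???????? -> prefix_len=3
Fragment 2: offset=7 data="TwVV" -> buffer=CPV????TwVV -> prefix_len=3
Fragment 3: offset=3 data="xfRx" -> buffer=CPVxfRxTwVV -> prefix_len=11

Answer: 3 3 11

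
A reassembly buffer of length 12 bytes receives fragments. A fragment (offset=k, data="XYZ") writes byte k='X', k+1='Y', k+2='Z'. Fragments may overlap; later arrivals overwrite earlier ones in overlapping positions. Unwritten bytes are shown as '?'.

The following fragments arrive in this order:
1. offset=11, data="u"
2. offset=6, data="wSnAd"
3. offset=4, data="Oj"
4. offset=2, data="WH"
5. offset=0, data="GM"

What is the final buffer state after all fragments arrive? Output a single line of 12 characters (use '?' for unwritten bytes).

Fragment 1: offset=11 data="u" -> buffer=???????????u
Fragment 2: offset=6 data="wSnAd" -> buffer=??????wSnAdu
Fragment 3: offset=4 data="Oj" -> buffer=????OjwSnAdu
Fragment 4: offset=2 data="WH" -> buffer=??WHOjwSnAdu
Fragment 5: offset=0 data="GM" -> buffer=GMWHOjwSnAdu

Answer: GMWHOjwSnAdu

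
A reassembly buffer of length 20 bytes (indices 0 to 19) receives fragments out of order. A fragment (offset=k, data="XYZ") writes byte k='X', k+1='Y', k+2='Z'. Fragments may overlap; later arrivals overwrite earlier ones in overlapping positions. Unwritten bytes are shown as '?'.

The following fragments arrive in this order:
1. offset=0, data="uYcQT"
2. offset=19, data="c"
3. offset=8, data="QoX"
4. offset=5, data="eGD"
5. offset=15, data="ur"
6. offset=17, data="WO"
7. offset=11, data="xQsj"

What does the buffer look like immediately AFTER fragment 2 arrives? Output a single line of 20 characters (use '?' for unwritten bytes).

Fragment 1: offset=0 data="uYcQT" -> buffer=uYcQT???????????????
Fragment 2: offset=19 data="c" -> buffer=uYcQT??????????????c

Answer: uYcQT??????????????c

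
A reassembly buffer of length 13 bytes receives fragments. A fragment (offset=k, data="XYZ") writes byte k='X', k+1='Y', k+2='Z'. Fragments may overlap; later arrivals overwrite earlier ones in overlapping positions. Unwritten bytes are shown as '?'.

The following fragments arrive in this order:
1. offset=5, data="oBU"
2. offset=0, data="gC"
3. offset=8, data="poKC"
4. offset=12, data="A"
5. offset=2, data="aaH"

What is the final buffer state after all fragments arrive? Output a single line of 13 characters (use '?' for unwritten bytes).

Answer: gCaaHoBUpoKCA

Derivation:
Fragment 1: offset=5 data="oBU" -> buffer=?????oBU?????
Fragment 2: offset=0 data="gC" -> buffer=gC???oBU?????
Fragment 3: offset=8 data="poKC" -> buffer=gC???oBUpoKC?
Fragment 4: offset=12 data="A" -> buffer=gC???oBUpoKCA
Fragment 5: offset=2 data="aaH" -> buffer=gCaaHoBUpoKCA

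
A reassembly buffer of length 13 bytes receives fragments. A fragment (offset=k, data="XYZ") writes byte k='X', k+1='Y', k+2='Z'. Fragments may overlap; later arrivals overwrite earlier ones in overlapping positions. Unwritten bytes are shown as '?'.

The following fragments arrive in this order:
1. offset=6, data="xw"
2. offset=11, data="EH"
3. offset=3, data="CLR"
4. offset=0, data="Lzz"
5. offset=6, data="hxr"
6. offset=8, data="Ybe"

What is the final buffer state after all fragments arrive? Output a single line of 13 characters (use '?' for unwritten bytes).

Answer: LzzCLRhxYbeEH

Derivation:
Fragment 1: offset=6 data="xw" -> buffer=??????xw?????
Fragment 2: offset=11 data="EH" -> buffer=??????xw???EH
Fragment 3: offset=3 data="CLR" -> buffer=???CLRxw???EH
Fragment 4: offset=0 data="Lzz" -> buffer=LzzCLRxw???EH
Fragment 5: offset=6 data="hxr" -> buffer=LzzCLRhxr??EH
Fragment 6: offset=8 data="Ybe" -> buffer=LzzCLRhxYbeEH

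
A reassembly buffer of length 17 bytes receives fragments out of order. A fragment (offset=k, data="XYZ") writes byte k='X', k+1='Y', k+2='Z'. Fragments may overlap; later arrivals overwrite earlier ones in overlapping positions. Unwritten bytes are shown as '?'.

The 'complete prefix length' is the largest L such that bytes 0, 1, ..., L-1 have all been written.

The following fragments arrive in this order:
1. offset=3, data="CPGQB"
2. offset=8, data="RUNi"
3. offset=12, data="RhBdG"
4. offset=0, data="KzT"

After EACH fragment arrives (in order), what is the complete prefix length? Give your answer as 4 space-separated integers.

Answer: 0 0 0 17

Derivation:
Fragment 1: offset=3 data="CPGQB" -> buffer=???CPGQB????????? -> prefix_len=0
Fragment 2: offset=8 data="RUNi" -> buffer=???CPGQBRUNi????? -> prefix_len=0
Fragment 3: offset=12 data="RhBdG" -> buffer=???CPGQBRUNiRhBdG -> prefix_len=0
Fragment 4: offset=0 data="KzT" -> buffer=KzTCPGQBRUNiRhBdG -> prefix_len=17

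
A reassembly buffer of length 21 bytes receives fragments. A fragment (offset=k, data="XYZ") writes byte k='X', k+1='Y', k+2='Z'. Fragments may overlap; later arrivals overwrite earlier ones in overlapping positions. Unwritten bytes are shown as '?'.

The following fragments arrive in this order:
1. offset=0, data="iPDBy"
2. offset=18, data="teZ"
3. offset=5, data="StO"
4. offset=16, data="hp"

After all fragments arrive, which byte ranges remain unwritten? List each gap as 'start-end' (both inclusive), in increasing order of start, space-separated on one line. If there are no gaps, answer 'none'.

Fragment 1: offset=0 len=5
Fragment 2: offset=18 len=3
Fragment 3: offset=5 len=3
Fragment 4: offset=16 len=2
Gaps: 8-15

Answer: 8-15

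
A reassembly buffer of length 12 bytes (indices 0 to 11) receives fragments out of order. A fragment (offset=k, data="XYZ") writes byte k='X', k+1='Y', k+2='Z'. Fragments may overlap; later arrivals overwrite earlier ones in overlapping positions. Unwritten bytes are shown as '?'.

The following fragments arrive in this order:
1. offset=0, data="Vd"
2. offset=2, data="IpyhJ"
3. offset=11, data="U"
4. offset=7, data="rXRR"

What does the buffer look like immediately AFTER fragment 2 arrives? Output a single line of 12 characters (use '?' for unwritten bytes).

Answer: VdIpyhJ?????

Derivation:
Fragment 1: offset=0 data="Vd" -> buffer=Vd??????????
Fragment 2: offset=2 data="IpyhJ" -> buffer=VdIpyhJ?????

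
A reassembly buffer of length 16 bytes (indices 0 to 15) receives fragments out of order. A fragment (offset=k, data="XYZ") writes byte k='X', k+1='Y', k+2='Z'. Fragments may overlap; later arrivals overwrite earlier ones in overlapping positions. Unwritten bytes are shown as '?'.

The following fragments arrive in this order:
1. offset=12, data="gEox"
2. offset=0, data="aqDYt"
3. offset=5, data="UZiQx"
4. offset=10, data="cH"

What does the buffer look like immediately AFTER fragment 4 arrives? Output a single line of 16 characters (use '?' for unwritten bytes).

Fragment 1: offset=12 data="gEox" -> buffer=????????????gEox
Fragment 2: offset=0 data="aqDYt" -> buffer=aqDYt???????gEox
Fragment 3: offset=5 data="UZiQx" -> buffer=aqDYtUZiQx??gEox
Fragment 4: offset=10 data="cH" -> buffer=aqDYtUZiQxcHgEox

Answer: aqDYtUZiQxcHgEox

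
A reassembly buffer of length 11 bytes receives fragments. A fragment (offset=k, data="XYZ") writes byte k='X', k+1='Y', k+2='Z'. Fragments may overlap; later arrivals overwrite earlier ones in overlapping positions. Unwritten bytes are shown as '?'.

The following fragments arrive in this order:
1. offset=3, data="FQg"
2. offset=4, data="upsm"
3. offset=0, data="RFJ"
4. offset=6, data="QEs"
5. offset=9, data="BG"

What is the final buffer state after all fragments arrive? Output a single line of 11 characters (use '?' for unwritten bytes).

Answer: RFJFupQEsBG

Derivation:
Fragment 1: offset=3 data="FQg" -> buffer=???FQg?????
Fragment 2: offset=4 data="upsm" -> buffer=???Fupsm???
Fragment 3: offset=0 data="RFJ" -> buffer=RFJFupsm???
Fragment 4: offset=6 data="QEs" -> buffer=RFJFupQEs??
Fragment 5: offset=9 data="BG" -> buffer=RFJFupQEsBG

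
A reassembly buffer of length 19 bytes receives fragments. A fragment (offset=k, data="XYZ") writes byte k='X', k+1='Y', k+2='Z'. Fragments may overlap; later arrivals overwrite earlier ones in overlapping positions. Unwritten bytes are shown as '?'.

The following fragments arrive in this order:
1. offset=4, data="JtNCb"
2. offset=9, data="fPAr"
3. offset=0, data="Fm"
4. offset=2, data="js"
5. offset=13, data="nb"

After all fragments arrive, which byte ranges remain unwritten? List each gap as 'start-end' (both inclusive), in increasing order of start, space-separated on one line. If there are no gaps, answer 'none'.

Answer: 15-18

Derivation:
Fragment 1: offset=4 len=5
Fragment 2: offset=9 len=4
Fragment 3: offset=0 len=2
Fragment 4: offset=2 len=2
Fragment 5: offset=13 len=2
Gaps: 15-18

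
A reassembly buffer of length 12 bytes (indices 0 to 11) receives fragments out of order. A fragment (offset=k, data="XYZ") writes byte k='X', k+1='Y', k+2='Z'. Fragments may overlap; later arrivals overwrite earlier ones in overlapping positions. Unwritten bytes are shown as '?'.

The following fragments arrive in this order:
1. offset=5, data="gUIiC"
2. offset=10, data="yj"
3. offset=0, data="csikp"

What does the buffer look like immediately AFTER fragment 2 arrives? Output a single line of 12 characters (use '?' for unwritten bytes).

Fragment 1: offset=5 data="gUIiC" -> buffer=?????gUIiC??
Fragment 2: offset=10 data="yj" -> buffer=?????gUIiCyj

Answer: ?????gUIiCyj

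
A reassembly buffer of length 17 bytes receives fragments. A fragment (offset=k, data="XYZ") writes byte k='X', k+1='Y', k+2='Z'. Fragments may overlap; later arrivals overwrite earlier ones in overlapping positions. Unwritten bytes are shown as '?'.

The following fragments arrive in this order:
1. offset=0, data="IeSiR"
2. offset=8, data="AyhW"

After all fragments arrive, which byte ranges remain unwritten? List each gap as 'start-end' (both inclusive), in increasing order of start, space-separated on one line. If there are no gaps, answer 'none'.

Fragment 1: offset=0 len=5
Fragment 2: offset=8 len=4
Gaps: 5-7 12-16

Answer: 5-7 12-16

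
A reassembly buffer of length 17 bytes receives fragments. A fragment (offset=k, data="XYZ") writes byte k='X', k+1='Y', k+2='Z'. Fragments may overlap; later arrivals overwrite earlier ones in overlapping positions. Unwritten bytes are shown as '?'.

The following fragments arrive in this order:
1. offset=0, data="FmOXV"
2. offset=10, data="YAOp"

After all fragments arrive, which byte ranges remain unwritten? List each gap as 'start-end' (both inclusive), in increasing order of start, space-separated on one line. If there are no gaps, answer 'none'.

Fragment 1: offset=0 len=5
Fragment 2: offset=10 len=4
Gaps: 5-9 14-16

Answer: 5-9 14-16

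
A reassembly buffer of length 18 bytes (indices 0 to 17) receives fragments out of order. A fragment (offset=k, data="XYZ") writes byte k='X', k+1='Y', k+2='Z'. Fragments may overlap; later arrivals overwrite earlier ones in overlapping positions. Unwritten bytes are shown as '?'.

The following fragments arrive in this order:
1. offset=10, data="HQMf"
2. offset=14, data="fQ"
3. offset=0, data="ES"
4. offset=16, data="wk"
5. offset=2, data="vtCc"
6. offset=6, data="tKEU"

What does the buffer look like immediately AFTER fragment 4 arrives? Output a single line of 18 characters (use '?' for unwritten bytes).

Answer: ES????????HQMffQwk

Derivation:
Fragment 1: offset=10 data="HQMf" -> buffer=??????????HQMf????
Fragment 2: offset=14 data="fQ" -> buffer=??????????HQMffQ??
Fragment 3: offset=0 data="ES" -> buffer=ES????????HQMffQ??
Fragment 4: offset=16 data="wk" -> buffer=ES????????HQMffQwk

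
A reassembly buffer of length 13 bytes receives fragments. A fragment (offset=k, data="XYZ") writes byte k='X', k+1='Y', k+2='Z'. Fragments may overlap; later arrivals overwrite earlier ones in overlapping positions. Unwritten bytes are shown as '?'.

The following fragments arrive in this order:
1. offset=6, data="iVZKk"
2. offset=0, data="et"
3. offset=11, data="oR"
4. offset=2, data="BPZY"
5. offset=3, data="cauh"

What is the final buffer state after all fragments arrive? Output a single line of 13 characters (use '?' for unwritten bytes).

Fragment 1: offset=6 data="iVZKk" -> buffer=??????iVZKk??
Fragment 2: offset=0 data="et" -> buffer=et????iVZKk??
Fragment 3: offset=11 data="oR" -> buffer=et????iVZKkoR
Fragment 4: offset=2 data="BPZY" -> buffer=etBPZYiVZKkoR
Fragment 5: offset=3 data="cauh" -> buffer=etBcauhVZKkoR

Answer: etBcauhVZKkoR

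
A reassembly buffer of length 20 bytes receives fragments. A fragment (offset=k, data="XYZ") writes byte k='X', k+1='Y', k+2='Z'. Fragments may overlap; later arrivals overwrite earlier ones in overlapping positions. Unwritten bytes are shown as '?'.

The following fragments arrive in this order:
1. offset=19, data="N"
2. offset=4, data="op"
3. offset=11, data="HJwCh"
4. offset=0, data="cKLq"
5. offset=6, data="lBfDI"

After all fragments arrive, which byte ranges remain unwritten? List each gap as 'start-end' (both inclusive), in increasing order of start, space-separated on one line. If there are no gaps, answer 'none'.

Fragment 1: offset=19 len=1
Fragment 2: offset=4 len=2
Fragment 3: offset=11 len=5
Fragment 4: offset=0 len=4
Fragment 5: offset=6 len=5
Gaps: 16-18

Answer: 16-18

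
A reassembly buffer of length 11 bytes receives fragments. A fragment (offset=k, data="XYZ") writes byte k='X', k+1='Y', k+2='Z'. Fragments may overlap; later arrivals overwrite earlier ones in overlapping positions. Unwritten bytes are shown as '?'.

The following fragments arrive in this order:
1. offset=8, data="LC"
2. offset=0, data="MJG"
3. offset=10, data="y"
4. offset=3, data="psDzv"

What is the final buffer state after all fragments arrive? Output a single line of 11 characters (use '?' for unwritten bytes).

Fragment 1: offset=8 data="LC" -> buffer=????????LC?
Fragment 2: offset=0 data="MJG" -> buffer=MJG?????LC?
Fragment 3: offset=10 data="y" -> buffer=MJG?????LCy
Fragment 4: offset=3 data="psDzv" -> buffer=MJGpsDzvLCy

Answer: MJGpsDzvLCy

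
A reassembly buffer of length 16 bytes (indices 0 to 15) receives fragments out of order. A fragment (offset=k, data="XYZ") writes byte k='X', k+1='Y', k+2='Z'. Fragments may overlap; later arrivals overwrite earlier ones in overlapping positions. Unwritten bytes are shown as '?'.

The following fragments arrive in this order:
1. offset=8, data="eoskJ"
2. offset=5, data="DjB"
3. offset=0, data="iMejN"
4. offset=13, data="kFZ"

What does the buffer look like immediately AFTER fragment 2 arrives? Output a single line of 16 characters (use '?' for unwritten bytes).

Fragment 1: offset=8 data="eoskJ" -> buffer=????????eoskJ???
Fragment 2: offset=5 data="DjB" -> buffer=?????DjBeoskJ???

Answer: ?????DjBeoskJ???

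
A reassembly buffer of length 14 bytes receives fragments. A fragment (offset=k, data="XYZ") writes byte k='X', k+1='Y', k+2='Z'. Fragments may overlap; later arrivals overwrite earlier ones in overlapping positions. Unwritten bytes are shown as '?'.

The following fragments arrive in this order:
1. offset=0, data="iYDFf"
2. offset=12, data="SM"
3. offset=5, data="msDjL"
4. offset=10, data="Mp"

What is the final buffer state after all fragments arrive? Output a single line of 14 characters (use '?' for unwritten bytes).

Answer: iYDFfmsDjLMpSM

Derivation:
Fragment 1: offset=0 data="iYDFf" -> buffer=iYDFf?????????
Fragment 2: offset=12 data="SM" -> buffer=iYDFf???????SM
Fragment 3: offset=5 data="msDjL" -> buffer=iYDFfmsDjL??SM
Fragment 4: offset=10 data="Mp" -> buffer=iYDFfmsDjLMpSM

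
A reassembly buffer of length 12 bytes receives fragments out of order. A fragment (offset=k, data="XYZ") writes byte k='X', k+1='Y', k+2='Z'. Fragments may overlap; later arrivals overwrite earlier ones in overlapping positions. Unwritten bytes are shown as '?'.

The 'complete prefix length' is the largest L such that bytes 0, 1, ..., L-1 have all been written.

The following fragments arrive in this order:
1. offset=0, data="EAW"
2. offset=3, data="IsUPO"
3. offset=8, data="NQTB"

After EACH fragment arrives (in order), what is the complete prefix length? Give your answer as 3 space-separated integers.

Answer: 3 8 12

Derivation:
Fragment 1: offset=0 data="EAW" -> buffer=EAW????????? -> prefix_len=3
Fragment 2: offset=3 data="IsUPO" -> buffer=EAWIsUPO???? -> prefix_len=8
Fragment 3: offset=8 data="NQTB" -> buffer=EAWIsUPONQTB -> prefix_len=12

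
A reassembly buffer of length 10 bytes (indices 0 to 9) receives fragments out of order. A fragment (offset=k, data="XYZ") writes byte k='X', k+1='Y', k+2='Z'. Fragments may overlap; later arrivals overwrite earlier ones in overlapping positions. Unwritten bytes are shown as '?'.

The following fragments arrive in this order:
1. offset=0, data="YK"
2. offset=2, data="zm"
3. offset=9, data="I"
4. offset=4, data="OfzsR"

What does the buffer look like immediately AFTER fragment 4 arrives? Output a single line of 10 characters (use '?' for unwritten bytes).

Answer: YKzmOfzsRI

Derivation:
Fragment 1: offset=0 data="YK" -> buffer=YK????????
Fragment 2: offset=2 data="zm" -> buffer=YKzm??????
Fragment 3: offset=9 data="I" -> buffer=YKzm?????I
Fragment 4: offset=4 data="OfzsR" -> buffer=YKzmOfzsRI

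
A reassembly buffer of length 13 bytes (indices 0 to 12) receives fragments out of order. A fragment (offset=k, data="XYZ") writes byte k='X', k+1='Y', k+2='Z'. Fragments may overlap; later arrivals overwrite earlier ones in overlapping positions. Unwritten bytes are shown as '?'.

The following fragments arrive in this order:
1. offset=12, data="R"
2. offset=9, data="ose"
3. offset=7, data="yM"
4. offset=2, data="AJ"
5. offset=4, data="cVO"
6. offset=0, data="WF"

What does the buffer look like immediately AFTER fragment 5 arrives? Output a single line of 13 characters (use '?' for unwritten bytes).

Answer: ??AJcVOyMoseR

Derivation:
Fragment 1: offset=12 data="R" -> buffer=????????????R
Fragment 2: offset=9 data="ose" -> buffer=?????????oseR
Fragment 3: offset=7 data="yM" -> buffer=???????yMoseR
Fragment 4: offset=2 data="AJ" -> buffer=??AJ???yMoseR
Fragment 5: offset=4 data="cVO" -> buffer=??AJcVOyMoseR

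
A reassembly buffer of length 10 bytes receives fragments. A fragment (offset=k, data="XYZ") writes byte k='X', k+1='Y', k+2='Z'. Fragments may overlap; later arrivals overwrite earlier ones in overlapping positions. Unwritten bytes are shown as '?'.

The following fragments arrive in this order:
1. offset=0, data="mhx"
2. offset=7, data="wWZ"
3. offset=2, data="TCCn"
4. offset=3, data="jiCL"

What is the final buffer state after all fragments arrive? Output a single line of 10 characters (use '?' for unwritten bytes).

Answer: mhTjiCLwWZ

Derivation:
Fragment 1: offset=0 data="mhx" -> buffer=mhx???????
Fragment 2: offset=7 data="wWZ" -> buffer=mhx????wWZ
Fragment 3: offset=2 data="TCCn" -> buffer=mhTCCn?wWZ
Fragment 4: offset=3 data="jiCL" -> buffer=mhTjiCLwWZ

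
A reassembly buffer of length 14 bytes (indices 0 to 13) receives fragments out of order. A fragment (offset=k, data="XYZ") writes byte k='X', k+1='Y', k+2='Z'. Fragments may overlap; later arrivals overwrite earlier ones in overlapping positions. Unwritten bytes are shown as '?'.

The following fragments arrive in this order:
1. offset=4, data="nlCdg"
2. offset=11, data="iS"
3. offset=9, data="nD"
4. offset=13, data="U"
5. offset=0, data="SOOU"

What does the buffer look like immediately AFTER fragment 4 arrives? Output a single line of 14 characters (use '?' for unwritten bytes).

Fragment 1: offset=4 data="nlCdg" -> buffer=????nlCdg?????
Fragment 2: offset=11 data="iS" -> buffer=????nlCdg??iS?
Fragment 3: offset=9 data="nD" -> buffer=????nlCdgnDiS?
Fragment 4: offset=13 data="U" -> buffer=????nlCdgnDiSU

Answer: ????nlCdgnDiSU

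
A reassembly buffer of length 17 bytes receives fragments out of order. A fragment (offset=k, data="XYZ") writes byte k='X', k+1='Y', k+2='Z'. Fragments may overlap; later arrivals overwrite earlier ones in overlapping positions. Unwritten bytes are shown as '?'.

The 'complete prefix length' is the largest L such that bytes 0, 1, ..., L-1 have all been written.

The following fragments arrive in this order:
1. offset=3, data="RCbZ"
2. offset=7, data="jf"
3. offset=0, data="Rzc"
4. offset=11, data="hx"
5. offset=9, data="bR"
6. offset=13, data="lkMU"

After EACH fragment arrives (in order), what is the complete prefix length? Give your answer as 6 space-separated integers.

Answer: 0 0 9 9 13 17

Derivation:
Fragment 1: offset=3 data="RCbZ" -> buffer=???RCbZ?????????? -> prefix_len=0
Fragment 2: offset=7 data="jf" -> buffer=???RCbZjf???????? -> prefix_len=0
Fragment 3: offset=0 data="Rzc" -> buffer=RzcRCbZjf???????? -> prefix_len=9
Fragment 4: offset=11 data="hx" -> buffer=RzcRCbZjf??hx???? -> prefix_len=9
Fragment 5: offset=9 data="bR" -> buffer=RzcRCbZjfbRhx???? -> prefix_len=13
Fragment 6: offset=13 data="lkMU" -> buffer=RzcRCbZjfbRhxlkMU -> prefix_len=17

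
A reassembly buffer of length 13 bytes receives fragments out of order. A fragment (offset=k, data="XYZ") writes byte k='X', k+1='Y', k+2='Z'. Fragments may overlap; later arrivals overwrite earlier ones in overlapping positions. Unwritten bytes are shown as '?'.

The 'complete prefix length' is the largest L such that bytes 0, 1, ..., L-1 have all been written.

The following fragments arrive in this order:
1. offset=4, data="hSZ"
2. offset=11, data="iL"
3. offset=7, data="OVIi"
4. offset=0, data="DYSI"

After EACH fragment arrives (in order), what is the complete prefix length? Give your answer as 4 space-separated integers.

Fragment 1: offset=4 data="hSZ" -> buffer=????hSZ?????? -> prefix_len=0
Fragment 2: offset=11 data="iL" -> buffer=????hSZ????iL -> prefix_len=0
Fragment 3: offset=7 data="OVIi" -> buffer=????hSZOVIiiL -> prefix_len=0
Fragment 4: offset=0 data="DYSI" -> buffer=DYSIhSZOVIiiL -> prefix_len=13

Answer: 0 0 0 13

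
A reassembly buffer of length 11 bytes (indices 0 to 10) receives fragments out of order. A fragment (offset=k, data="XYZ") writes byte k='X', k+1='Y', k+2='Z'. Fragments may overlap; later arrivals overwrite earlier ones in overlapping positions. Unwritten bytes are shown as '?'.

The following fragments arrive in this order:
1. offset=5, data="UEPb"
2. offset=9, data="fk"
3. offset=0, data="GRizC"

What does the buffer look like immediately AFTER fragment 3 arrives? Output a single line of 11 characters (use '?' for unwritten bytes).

Answer: GRizCUEPbfk

Derivation:
Fragment 1: offset=5 data="UEPb" -> buffer=?????UEPb??
Fragment 2: offset=9 data="fk" -> buffer=?????UEPbfk
Fragment 3: offset=0 data="GRizC" -> buffer=GRizCUEPbfk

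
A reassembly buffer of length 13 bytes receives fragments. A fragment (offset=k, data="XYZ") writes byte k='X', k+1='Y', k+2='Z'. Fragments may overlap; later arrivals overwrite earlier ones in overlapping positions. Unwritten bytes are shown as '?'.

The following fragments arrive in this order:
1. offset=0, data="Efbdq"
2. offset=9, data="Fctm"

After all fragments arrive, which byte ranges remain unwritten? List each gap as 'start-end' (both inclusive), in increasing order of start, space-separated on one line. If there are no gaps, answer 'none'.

Answer: 5-8

Derivation:
Fragment 1: offset=0 len=5
Fragment 2: offset=9 len=4
Gaps: 5-8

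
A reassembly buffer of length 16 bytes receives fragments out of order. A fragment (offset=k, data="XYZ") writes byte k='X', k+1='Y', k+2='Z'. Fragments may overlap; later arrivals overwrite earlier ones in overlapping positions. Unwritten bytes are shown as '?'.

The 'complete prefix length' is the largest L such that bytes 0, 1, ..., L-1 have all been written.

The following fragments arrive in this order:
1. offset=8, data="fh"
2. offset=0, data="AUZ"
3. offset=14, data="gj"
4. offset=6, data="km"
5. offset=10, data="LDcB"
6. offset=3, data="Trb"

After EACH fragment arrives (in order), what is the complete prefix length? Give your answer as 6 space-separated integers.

Answer: 0 3 3 3 3 16

Derivation:
Fragment 1: offset=8 data="fh" -> buffer=????????fh?????? -> prefix_len=0
Fragment 2: offset=0 data="AUZ" -> buffer=AUZ?????fh?????? -> prefix_len=3
Fragment 3: offset=14 data="gj" -> buffer=AUZ?????fh????gj -> prefix_len=3
Fragment 4: offset=6 data="km" -> buffer=AUZ???kmfh????gj -> prefix_len=3
Fragment 5: offset=10 data="LDcB" -> buffer=AUZ???kmfhLDcBgj -> prefix_len=3
Fragment 6: offset=3 data="Trb" -> buffer=AUZTrbkmfhLDcBgj -> prefix_len=16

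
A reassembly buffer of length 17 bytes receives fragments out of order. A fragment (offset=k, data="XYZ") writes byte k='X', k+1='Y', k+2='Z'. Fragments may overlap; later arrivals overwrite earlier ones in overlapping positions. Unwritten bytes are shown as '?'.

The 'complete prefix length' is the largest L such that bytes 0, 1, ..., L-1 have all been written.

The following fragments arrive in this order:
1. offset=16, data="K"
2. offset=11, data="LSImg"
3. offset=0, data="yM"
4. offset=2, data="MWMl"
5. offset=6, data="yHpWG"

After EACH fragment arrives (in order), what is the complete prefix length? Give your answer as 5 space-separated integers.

Answer: 0 0 2 6 17

Derivation:
Fragment 1: offset=16 data="K" -> buffer=????????????????K -> prefix_len=0
Fragment 2: offset=11 data="LSImg" -> buffer=???????????LSImgK -> prefix_len=0
Fragment 3: offset=0 data="yM" -> buffer=yM?????????LSImgK -> prefix_len=2
Fragment 4: offset=2 data="MWMl" -> buffer=yMMWMl?????LSImgK -> prefix_len=6
Fragment 5: offset=6 data="yHpWG" -> buffer=yMMWMlyHpWGLSImgK -> prefix_len=17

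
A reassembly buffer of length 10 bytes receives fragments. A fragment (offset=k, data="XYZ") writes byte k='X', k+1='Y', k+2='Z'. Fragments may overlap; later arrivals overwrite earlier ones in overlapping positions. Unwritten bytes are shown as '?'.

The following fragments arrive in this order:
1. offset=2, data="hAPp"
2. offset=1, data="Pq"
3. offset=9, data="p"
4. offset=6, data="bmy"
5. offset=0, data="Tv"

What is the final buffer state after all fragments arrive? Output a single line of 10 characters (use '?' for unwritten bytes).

Fragment 1: offset=2 data="hAPp" -> buffer=??hAPp????
Fragment 2: offset=1 data="Pq" -> buffer=?PqAPp????
Fragment 3: offset=9 data="p" -> buffer=?PqAPp???p
Fragment 4: offset=6 data="bmy" -> buffer=?PqAPpbmyp
Fragment 5: offset=0 data="Tv" -> buffer=TvqAPpbmyp

Answer: TvqAPpbmyp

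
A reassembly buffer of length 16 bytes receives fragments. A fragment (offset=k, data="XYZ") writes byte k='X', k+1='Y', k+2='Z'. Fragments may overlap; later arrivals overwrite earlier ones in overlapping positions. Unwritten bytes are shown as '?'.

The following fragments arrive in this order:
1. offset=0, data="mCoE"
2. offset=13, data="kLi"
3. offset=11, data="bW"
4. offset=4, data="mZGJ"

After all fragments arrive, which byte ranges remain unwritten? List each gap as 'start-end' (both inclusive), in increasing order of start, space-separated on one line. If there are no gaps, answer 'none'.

Answer: 8-10

Derivation:
Fragment 1: offset=0 len=4
Fragment 2: offset=13 len=3
Fragment 3: offset=11 len=2
Fragment 4: offset=4 len=4
Gaps: 8-10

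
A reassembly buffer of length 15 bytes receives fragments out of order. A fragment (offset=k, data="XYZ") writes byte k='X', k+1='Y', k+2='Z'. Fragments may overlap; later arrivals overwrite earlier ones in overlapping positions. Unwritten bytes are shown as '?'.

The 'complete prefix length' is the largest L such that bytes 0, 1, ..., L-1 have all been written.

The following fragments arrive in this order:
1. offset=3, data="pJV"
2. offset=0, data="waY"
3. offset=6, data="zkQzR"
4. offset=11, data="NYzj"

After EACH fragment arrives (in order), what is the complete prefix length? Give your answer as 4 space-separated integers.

Answer: 0 6 11 15

Derivation:
Fragment 1: offset=3 data="pJV" -> buffer=???pJV????????? -> prefix_len=0
Fragment 2: offset=0 data="waY" -> buffer=waYpJV????????? -> prefix_len=6
Fragment 3: offset=6 data="zkQzR" -> buffer=waYpJVzkQzR???? -> prefix_len=11
Fragment 4: offset=11 data="NYzj" -> buffer=waYpJVzkQzRNYzj -> prefix_len=15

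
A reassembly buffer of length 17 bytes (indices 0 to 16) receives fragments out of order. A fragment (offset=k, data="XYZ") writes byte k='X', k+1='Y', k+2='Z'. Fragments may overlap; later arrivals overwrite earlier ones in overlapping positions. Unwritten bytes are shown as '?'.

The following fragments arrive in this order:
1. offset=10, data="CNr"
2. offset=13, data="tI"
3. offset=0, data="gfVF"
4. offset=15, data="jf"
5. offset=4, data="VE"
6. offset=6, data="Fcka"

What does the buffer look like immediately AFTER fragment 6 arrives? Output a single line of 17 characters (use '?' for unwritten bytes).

Fragment 1: offset=10 data="CNr" -> buffer=??????????CNr????
Fragment 2: offset=13 data="tI" -> buffer=??????????CNrtI??
Fragment 3: offset=0 data="gfVF" -> buffer=gfVF??????CNrtI??
Fragment 4: offset=15 data="jf" -> buffer=gfVF??????CNrtIjf
Fragment 5: offset=4 data="VE" -> buffer=gfVFVE????CNrtIjf
Fragment 6: offset=6 data="Fcka" -> buffer=gfVFVEFckaCNrtIjf

Answer: gfVFVEFckaCNrtIjf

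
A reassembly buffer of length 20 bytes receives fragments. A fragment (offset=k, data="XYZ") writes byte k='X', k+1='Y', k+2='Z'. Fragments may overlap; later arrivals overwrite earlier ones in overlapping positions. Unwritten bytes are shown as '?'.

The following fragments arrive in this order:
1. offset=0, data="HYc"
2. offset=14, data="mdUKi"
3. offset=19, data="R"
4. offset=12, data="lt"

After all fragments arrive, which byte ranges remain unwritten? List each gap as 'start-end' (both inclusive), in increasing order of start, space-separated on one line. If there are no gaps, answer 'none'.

Fragment 1: offset=0 len=3
Fragment 2: offset=14 len=5
Fragment 3: offset=19 len=1
Fragment 4: offset=12 len=2
Gaps: 3-11

Answer: 3-11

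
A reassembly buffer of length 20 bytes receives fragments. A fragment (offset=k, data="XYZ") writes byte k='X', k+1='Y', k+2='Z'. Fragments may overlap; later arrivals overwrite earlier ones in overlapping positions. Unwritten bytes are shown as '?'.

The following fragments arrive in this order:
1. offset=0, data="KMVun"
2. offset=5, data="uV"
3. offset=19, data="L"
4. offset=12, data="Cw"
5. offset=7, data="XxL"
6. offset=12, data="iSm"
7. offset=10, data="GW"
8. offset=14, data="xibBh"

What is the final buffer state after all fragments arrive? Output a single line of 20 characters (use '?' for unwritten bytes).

Fragment 1: offset=0 data="KMVun" -> buffer=KMVun???????????????
Fragment 2: offset=5 data="uV" -> buffer=KMVunuV?????????????
Fragment 3: offset=19 data="L" -> buffer=KMVunuV????????????L
Fragment 4: offset=12 data="Cw" -> buffer=KMVunuV?????Cw?????L
Fragment 5: offset=7 data="XxL" -> buffer=KMVunuVXxL??Cw?????L
Fragment 6: offset=12 data="iSm" -> buffer=KMVunuVXxL??iSm????L
Fragment 7: offset=10 data="GW" -> buffer=KMVunuVXxLGWiSm????L
Fragment 8: offset=14 data="xibBh" -> buffer=KMVunuVXxLGWiSxibBhL

Answer: KMVunuVXxLGWiSxibBhL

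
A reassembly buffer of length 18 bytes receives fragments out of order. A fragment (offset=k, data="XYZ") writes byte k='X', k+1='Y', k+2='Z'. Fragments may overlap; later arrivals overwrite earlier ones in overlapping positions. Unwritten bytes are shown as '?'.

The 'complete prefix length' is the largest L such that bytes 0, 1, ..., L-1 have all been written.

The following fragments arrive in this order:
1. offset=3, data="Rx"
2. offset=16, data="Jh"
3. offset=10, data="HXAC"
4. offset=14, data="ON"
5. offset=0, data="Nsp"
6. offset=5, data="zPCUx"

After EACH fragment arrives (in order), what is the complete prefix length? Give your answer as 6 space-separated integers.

Fragment 1: offset=3 data="Rx" -> buffer=???Rx????????????? -> prefix_len=0
Fragment 2: offset=16 data="Jh" -> buffer=???Rx???????????Jh -> prefix_len=0
Fragment 3: offset=10 data="HXAC" -> buffer=???Rx?????HXAC??Jh -> prefix_len=0
Fragment 4: offset=14 data="ON" -> buffer=???Rx?????HXACONJh -> prefix_len=0
Fragment 5: offset=0 data="Nsp" -> buffer=NspRx?????HXACONJh -> prefix_len=5
Fragment 6: offset=5 data="zPCUx" -> buffer=NspRxzPCUxHXACONJh -> prefix_len=18

Answer: 0 0 0 0 5 18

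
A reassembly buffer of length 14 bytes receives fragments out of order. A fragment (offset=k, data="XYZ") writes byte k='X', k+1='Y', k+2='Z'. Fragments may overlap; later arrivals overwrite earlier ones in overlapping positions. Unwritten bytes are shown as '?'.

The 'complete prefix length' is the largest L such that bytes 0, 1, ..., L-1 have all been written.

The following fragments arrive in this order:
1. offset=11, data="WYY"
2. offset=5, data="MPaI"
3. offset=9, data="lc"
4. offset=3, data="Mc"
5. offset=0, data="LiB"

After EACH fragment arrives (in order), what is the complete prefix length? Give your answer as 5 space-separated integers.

Fragment 1: offset=11 data="WYY" -> buffer=???????????WYY -> prefix_len=0
Fragment 2: offset=5 data="MPaI" -> buffer=?????MPaI??WYY -> prefix_len=0
Fragment 3: offset=9 data="lc" -> buffer=?????MPaIlcWYY -> prefix_len=0
Fragment 4: offset=3 data="Mc" -> buffer=???McMPaIlcWYY -> prefix_len=0
Fragment 5: offset=0 data="LiB" -> buffer=LiBMcMPaIlcWYY -> prefix_len=14

Answer: 0 0 0 0 14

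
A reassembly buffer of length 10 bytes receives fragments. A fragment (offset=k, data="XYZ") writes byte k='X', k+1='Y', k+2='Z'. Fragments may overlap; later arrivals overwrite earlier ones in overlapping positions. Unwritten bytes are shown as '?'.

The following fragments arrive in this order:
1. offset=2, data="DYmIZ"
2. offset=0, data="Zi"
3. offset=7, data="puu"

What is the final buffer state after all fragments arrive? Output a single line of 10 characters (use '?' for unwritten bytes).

Fragment 1: offset=2 data="DYmIZ" -> buffer=??DYmIZ???
Fragment 2: offset=0 data="Zi" -> buffer=ZiDYmIZ???
Fragment 3: offset=7 data="puu" -> buffer=ZiDYmIZpuu

Answer: ZiDYmIZpuu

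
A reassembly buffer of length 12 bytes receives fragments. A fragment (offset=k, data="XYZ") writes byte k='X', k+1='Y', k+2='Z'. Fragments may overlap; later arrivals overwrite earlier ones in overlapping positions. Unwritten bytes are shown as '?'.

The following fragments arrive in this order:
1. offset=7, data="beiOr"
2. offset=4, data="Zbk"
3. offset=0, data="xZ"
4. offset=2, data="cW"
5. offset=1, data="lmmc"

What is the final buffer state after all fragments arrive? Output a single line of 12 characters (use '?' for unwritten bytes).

Answer: xlmmcbkbeiOr

Derivation:
Fragment 1: offset=7 data="beiOr" -> buffer=???????beiOr
Fragment 2: offset=4 data="Zbk" -> buffer=????ZbkbeiOr
Fragment 3: offset=0 data="xZ" -> buffer=xZ??ZbkbeiOr
Fragment 4: offset=2 data="cW" -> buffer=xZcWZbkbeiOr
Fragment 5: offset=1 data="lmmc" -> buffer=xlmmcbkbeiOr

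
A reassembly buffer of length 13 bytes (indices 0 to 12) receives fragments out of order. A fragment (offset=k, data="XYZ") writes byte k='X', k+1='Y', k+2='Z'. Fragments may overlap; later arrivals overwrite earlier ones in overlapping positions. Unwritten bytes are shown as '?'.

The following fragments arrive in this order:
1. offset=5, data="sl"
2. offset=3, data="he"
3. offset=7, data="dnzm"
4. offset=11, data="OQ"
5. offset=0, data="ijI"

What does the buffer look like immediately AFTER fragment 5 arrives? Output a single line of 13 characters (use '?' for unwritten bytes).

Fragment 1: offset=5 data="sl" -> buffer=?????sl??????
Fragment 2: offset=3 data="he" -> buffer=???hesl??????
Fragment 3: offset=7 data="dnzm" -> buffer=???hesldnzm??
Fragment 4: offset=11 data="OQ" -> buffer=???hesldnzmOQ
Fragment 5: offset=0 data="ijI" -> buffer=ijIhesldnzmOQ

Answer: ijIhesldnzmOQ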